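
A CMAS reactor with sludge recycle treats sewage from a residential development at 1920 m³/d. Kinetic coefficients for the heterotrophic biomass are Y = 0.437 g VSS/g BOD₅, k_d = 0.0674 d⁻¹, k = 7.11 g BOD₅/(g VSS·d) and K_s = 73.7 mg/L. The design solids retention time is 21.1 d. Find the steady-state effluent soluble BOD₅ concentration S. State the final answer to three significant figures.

Effluent substrate depends only on kinetics and SRT: S = K_s(1 + k_d θ_c) / [θ_c(Yk − k_d) − 1] = 73.7 × (1 + 0.0674 × 21.1) / [21.1 × (0.437 × 7.11 − 0.0674) − 1] = 178.5 / 63.14 = 2.827 mg/L.

S ≈ 2.83 mg/L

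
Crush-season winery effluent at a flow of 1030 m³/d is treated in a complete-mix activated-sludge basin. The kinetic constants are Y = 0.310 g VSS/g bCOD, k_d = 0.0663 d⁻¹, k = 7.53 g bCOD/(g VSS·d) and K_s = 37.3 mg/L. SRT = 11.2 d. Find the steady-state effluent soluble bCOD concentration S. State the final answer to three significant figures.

From the Monod/SRT balance for a CMAS, S = K_s·(1+k_d θ_c)/[θ_c·(Y k − k_d) − 1] = 37.3 × (1 + 0.0663 × 11.2) / [11.2 × (0.310 × 7.53 − 0.0663) − 1] = 65.00 / 24.40 = 2.664 mg/L.

S ≈ 2.66 mg/L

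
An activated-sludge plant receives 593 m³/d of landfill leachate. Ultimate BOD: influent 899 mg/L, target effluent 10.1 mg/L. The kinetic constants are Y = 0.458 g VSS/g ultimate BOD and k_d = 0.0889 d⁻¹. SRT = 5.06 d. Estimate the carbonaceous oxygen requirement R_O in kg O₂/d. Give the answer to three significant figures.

Y_obs = Y / (1 + k_d θ_c) = 0.458 / (1 + 0.0889 × 5.06) = 0.458 / 1.450 = 0.3159.
ΔS = 899 − 10.1 = 888.9 mg/L, so the substrate removal rate is 593 × 888.9/1000 = 527.1 kg ultimate BOD/d.
P_X = Y_obs·Q·(S₀ − S) = 0.3159 × 527.1 = 166.5 kg VSS/d.
R_O = Q·ΔS − 1.42 P_X = 527.1 − 236.5 = 290.7 kg O₂/d.

R_O ≈ 291 kg O₂/d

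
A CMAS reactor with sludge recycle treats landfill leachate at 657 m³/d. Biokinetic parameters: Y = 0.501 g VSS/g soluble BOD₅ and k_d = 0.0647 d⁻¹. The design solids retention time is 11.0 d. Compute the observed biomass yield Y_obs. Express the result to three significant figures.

Observed yield with endogenous decay: Y_obs = Y / (1 + k_d·θ_c) = 0.501 / (1 + 0.0647 × 11.0) = 0.501 / 1.712 = 0.2927 g VSS/g soluble BOD₅.

Y_obs ≈ 0.293 g VSS/g soluble BOD₅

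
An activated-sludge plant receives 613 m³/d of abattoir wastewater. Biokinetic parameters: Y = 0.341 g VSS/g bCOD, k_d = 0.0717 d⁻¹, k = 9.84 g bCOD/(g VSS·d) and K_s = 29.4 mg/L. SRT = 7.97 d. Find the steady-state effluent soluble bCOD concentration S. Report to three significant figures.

S ≈ 1.84 mg/L

For a completely mixed reactor with recycle the Lawrence–McCarty relation gives S = K_s·(1 + k_d·θ_c) / [θ_c·(Y·k − k_d) − 1] = 29.4 × (1 + 0.0717 × 7.97) / [7.97 × (0.341 × 9.84 − 0.0717) − 1] = 46.20 / 25.17 = 1.835 mg/L.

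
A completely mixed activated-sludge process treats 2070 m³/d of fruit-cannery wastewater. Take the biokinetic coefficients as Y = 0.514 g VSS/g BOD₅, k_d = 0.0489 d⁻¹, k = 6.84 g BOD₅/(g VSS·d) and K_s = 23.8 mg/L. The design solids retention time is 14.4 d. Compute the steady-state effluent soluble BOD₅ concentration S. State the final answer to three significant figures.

For a completely mixed reactor with recycle the Lawrence–McCarty relation gives S = K_s·(1 + k_d·θ_c) / [θ_c·(Y·k − k_d) − 1] = 23.8 × (1 + 0.0489 × 14.4) / [14.4 × (0.514 × 6.84 − 0.0489) − 1] = 40.56 / 48.92 = 0.8290 mg/L.

S ≈ 0.829 mg/L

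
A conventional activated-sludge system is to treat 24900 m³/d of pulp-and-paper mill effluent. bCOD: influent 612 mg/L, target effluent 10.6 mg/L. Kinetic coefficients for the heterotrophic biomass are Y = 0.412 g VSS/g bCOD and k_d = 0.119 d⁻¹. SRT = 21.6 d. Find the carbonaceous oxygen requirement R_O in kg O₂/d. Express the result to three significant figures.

R_O ≈ 12500 kg O₂/d

Observed yield with endogenous decay: Y_obs = Y / (1 + k_d·θ_c) = 0.412 / (1 + 0.119 × 21.6) = 0.412 / 3.570 = 0.1154 g VSS/g bCOD.
Q·(S₀ − S) = 24900 × (612 − 10.6) × 10⁻³ = 14975 kg/d removed.
P_X = Y_obs·Q·(S₀ − S) = 0.1154 × 14975 = 1728 kg VSS/d.
Carbonaceous O₂ demand = substrate oxidised − cell-mass equivalent = 14975 − 1.42 × 1728 = 12521 kg O₂/d.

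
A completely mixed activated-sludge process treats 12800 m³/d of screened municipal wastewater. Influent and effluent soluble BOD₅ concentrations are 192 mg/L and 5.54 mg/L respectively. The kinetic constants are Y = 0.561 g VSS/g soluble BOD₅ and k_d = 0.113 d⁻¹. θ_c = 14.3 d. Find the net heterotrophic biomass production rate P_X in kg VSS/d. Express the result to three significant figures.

Observed yield with endogenous decay: Y_obs = Y / (1 + k_d·θ_c) = 0.561 / (1 + 0.113 × 14.3) = 0.561 / 2.616 = 0.2145 g VSS/g soluble BOD₅.
Substrate removed = Q·(S₀ − S) = 12800 m³/d × (192 − 5.54) g/m³ = 2.39×10^6 g/d = 2387 kg/d.
So the net sludge growth is P_X = 0.2145 × 2387 = 511.8 kg VSS/d.

P_X ≈ 512 kg VSS/d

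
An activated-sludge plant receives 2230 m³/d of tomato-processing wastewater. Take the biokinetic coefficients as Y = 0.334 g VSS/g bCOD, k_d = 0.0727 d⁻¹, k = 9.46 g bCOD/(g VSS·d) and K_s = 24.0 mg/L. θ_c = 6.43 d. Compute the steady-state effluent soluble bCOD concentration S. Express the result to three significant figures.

S ≈ 1.87 mg/L

From the Monod/SRT balance for a CMAS, S = K_s·(1+k_d θ_c)/[θ_c·(Y k − k_d) − 1] = 24.0 × (1 + 0.0727 × 6.43) / [6.43 × (0.334 × 9.46 − 0.0727) − 1] = 35.22 / 18.85 = 1.868 mg/L.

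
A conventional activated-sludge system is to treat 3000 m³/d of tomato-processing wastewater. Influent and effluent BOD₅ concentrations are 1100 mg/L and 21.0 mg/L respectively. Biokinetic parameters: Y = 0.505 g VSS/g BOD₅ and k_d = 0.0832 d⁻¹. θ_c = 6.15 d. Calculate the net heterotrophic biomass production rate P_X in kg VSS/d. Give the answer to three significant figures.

P_X ≈ 1080 kg VSS/d

The observed yield is Y_obs = Y/(1 + k_d·θ_c) = 0.505 / (1 + 0.0832 × 6.15) = 0.505 / 1.512 = 0.3341 g VSS per g BOD₅ removed.
Mass of BOD₅ removed per day: Q(S₀ − S) = 3000 × 1079 g/m³ = 3237 kg/d.
Net biomass production P_X = Y_obs × Q·(S₀ − S) = 0.3341 × 3237 = 1081 kg VSS/d.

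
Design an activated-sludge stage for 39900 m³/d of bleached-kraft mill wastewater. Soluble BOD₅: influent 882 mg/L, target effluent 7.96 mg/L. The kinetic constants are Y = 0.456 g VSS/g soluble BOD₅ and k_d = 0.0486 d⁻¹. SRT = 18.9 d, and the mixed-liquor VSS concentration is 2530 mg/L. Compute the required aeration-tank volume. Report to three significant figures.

V ≈ 61900 m³

From the SRT design equation V = Y Q (S₀−S) θ_c / [X (1 + k_d θ_c)] = 0.456 × 39900 × (882 − 7.96) × 18.9 / [2530 × (1 + 0.0486 × 18.9)] = 3.01×10^8 / 4854 = 61921 m³.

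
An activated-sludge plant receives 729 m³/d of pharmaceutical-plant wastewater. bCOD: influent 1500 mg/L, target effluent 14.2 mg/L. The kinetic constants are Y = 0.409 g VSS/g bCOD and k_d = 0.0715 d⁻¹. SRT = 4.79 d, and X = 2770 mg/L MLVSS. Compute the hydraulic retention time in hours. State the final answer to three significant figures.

Steady-state biomass mass balance: V·X·(1 + k_d·θ_c) = Y·Q·(S₀ − S)·θ_c, so V = 0.409 × 729 × (1500 − 14.2) × 4.79 / [2770 × (1 + 0.0715 × 4.79)] = 2.12×10^6 / 3719 = 570.6 m³.
Hydraulic retention time τ = V/Q = 570.6 / 729 = 0.7828 d = 18.79 h.

τ ≈ 18.8 h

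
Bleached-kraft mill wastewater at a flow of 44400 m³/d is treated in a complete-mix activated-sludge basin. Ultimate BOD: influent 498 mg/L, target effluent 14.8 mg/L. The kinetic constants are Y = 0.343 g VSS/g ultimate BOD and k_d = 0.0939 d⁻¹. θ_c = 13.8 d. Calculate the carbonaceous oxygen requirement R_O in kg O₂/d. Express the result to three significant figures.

R_O ≈ 16900 kg O₂/d

Y_obs = Y / (1 + k_d θ_c) = 0.343 / (1 + 0.0939 × 13.8) = 0.343 / 2.296 = 0.1494.
Substrate removed = Q·(S₀ − S) = 44400 m³/d × (498 − 14.8) g/m³ = 2.15×10^7 g/d = 21454 kg/d.
Net sludge production P_X = 0.1494 × 21454 = 3205 kg VSS/d.
Carbonaceous O₂ demand = substrate oxidised − cell-mass equivalent = 21454 − 1.42 × 3205 = 16903 kg O₂/d.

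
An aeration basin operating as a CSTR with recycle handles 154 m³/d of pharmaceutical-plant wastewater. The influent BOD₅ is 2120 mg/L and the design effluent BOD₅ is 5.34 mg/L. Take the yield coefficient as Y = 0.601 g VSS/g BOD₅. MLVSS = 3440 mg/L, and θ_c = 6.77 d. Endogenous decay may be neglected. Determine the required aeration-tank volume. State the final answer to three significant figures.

V·X = Y·Q·ΔS·θ_c gives V = 0.601 × 154 × (2120 − 5.34) × 6.77 / 3440 = 385.2 m³.

V ≈ 385 m³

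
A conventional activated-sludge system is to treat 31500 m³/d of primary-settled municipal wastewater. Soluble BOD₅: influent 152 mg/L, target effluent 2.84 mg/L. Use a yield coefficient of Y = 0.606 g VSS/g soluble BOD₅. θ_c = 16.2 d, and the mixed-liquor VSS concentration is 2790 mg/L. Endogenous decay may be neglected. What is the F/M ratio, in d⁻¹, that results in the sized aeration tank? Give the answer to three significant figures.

V·X = Y·Q·ΔS·θ_c gives V = 0.606 × 31500 × (152 − 2.84) × 16.2 / 2790 = 16533 m³.
Food-to-microorganism ratio F/M = Q S₀ / (V X) = 31500 × 152 / (16533 × 2790) = 0.1038 d⁻¹.

F/M ≈ 0.104 d⁻¹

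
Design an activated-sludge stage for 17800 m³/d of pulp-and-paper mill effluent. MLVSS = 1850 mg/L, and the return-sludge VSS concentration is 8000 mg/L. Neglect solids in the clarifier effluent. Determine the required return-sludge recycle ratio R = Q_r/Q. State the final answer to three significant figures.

Solids balance on the clarifier gives (1+R)X = R·X_r, so R = X/(X_r − X) = 1850 / (8000 − 1850) = 0.3008.

R ≈ 0.301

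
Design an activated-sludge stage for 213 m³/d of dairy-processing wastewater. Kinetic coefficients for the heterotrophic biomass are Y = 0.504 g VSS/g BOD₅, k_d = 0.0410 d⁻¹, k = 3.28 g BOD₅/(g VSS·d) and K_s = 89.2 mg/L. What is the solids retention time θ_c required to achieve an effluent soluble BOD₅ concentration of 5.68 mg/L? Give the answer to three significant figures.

θ_c ≈ 17.3 d

Specific growth rate at S = 5.68 mg/L: μ = YkS/(K_s+S) = 0.504·3.28·5.68/(89.2+5.68) = 0.09896 d⁻¹.
1/θ_c = 0.09896 − 0.0410 = 0.05796 d⁻¹, so θ_c = 17.25 d.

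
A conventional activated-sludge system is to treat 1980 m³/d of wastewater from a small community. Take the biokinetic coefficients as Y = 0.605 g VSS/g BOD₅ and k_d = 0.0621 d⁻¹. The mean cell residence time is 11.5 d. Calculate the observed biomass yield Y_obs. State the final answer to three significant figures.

Y_obs ≈ 0.353 g VSS/g BOD₅

Y_obs = Y / (1 + k_d θ_c) = 0.605 / (1 + 0.0621 × 11.5) = 0.605 / 1.714 = 0.3529.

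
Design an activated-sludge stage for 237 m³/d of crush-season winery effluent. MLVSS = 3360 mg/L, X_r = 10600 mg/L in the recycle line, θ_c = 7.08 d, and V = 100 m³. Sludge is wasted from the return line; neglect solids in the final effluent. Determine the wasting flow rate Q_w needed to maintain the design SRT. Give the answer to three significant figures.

Q_w ≈ 4.48 m³/d

Q_w = (V·X)/(θ_c X_r) = 100.0 × 3360 / (7.08 × 10600) = 4.477 m³/d.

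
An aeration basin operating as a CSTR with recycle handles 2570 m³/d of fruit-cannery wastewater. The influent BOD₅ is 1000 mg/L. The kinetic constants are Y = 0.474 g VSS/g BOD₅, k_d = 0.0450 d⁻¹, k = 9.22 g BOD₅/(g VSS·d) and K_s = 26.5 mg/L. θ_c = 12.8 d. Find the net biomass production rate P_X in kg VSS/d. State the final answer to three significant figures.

From the Monod/SRT balance for a CMAS, S = K_s·(1+k_d θ_c)/[θ_c·(Y k − k_d) − 1] = 26.5 × (1 + 0.0450 × 12.8) / [12.8 × (0.474 × 9.22 − 0.0450) − 1] = 41.76 / 54.36 = 0.7682 mg/L.
The observed yield is Y_obs = Y/(1 + k_d·θ_c) = 0.474 / (1 + 0.0450 × 12.8) = 0.474 / 1.576 = 0.3008 g VSS per g BOD₅ removed.
Mass of BOD₅ removed per day: Q(S₀ − S) = 2570 × 999.2 g/m³ = 2568 kg/d.
P_X = Y_obs · Q(S₀ − S) = 0.3008 × 2568 = 772.4 kg VSS/d.

P_X ≈ 772 kg VSS/d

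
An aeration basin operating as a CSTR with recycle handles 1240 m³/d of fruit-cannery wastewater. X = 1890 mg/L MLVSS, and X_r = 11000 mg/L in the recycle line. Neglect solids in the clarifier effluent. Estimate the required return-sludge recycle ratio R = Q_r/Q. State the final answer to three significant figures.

R ≈ 0.207

R = Q_r/Q = X/(X_r − X) = 1890 / (11000 − 1890) = 0.2075.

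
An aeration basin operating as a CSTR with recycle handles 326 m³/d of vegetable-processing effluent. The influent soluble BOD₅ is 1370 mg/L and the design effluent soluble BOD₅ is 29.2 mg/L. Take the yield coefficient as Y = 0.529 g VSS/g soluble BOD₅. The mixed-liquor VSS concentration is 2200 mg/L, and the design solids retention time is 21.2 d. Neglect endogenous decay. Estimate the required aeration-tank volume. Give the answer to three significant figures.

V ≈ 2230 m³

Biomass mass balance (decay neglected): V·X = Y·Q·(S₀ − S)·θ_c, so V = 0.529 × 326 × (1370 − 29.2) × 21.2 / 2200 = 2228 m³.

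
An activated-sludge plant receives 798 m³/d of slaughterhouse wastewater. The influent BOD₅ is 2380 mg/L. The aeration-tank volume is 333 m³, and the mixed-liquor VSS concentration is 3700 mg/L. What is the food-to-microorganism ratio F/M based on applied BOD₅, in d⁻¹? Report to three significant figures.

F/M ≈ 1.54 d⁻¹

F/M = Q·S₀ / (V·X) = 798 × 2380 / (333.0 × 3700) = 1.541 g BOD₅·(g VSS·d)⁻¹.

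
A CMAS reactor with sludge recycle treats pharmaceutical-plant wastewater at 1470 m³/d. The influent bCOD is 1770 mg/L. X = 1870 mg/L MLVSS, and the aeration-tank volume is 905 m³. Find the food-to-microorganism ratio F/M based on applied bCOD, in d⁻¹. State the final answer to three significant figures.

F/M ≈ 1.54 d⁻¹

F/M = applied load / biomass = Q·S₀/(V·X) = 1470 × 1770 / (905.0 × 1870) = 1.537 d⁻¹.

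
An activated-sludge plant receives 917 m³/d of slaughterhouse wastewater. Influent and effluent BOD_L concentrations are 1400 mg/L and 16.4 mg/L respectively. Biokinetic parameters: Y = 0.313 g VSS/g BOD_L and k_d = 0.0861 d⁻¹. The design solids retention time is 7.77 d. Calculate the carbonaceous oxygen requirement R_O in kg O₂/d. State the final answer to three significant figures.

Correct the yield for decay: Y_obs = Y/(1 + k_d θ_c) = 0.313 / (1 + 0.0861 × 7.77) = 0.313 / 1.669 = 0.1875.
Substrate removed = Q·(S₀ − S) = 917 m³/d × (1400 − 16.4) g/m³ = 1.27×10^6 g/d = 1269 kg/d.
Net sludge production P_X = 0.1875 × 1269 = 237.9 kg VSS/d.
Carbonaceous O₂ demand = substrate oxidised − cell-mass equivalent = 1269 − 1.42 × 237.9 = 930.9 kg O₂/d.

R_O ≈ 931 kg O₂/d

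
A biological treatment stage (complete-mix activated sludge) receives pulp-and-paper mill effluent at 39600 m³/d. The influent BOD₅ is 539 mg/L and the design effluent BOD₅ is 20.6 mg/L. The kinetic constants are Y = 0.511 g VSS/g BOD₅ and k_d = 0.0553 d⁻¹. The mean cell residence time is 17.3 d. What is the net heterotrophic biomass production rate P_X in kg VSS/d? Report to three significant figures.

P_X ≈ 5360 kg VSS/d

Observed yield with endogenous decay: Y_obs = Y / (1 + k_d·θ_c) = 0.511 / (1 + 0.0553 × 17.3) = 0.511 / 1.957 = 0.2612 g VSS/g BOD₅.
Q·(S₀ − S) = 39600 × (539 − 20.6) × 10⁻³ = 20529 kg/d removed.
Biomass produced: P_X = Y_obs·Q·ΔS = 0.2612 × 20529 ≈ 5361 kg VSS/d.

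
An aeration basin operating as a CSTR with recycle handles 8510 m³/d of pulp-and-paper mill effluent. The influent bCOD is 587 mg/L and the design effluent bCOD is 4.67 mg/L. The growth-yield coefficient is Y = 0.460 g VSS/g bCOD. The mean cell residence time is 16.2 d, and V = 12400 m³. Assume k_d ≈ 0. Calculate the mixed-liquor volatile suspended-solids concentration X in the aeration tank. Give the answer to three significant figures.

From V·X = Y·Q·(S₀ − S)·θ_c (decay neglected): X = 0.460 × 8510 × (587 − 4.67) × 16.2 / 12400 = 2978 mg/L.

X ≈ 2980 mg/L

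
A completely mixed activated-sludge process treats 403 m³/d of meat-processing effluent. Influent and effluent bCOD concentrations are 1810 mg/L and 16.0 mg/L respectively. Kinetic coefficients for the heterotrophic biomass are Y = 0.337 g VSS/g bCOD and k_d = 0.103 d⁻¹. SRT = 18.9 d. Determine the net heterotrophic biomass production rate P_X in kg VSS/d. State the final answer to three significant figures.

Correct the yield for decay: Y_obs = Y/(1 + k_d θ_c) = 0.337 / (1 + 0.103 × 18.9) = 0.337 / 2.947 = 0.1144.
Substrate removed = Q·(S₀ − S) = 403 m³/d × (1810 − 16.0) g/m³ = 7.23×10^5 g/d = 723.0 kg/d.
P_X = Y_obs · Q(S₀ − S) = 0.1144 × 723.0 = 82.68 kg VSS/d.

P_X ≈ 82.7 kg VSS/d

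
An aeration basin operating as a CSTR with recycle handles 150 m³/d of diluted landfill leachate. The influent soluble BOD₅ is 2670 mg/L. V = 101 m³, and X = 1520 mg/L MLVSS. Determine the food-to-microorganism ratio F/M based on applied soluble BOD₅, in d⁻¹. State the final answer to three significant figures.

F/M ≈ 2.61 d⁻¹

F/M = Q·S₀ / (V·X) = 150 × 2670 / (101.0 × 1520) = 2.609 g soluble BOD₅·(g VSS·d)⁻¹.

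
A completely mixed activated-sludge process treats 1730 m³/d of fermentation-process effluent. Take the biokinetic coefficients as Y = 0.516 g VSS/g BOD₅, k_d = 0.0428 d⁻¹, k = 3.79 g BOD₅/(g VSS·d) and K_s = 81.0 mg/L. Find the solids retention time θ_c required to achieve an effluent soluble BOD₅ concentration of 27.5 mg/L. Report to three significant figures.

From 1/θ_c = Y·k·S/(K_s + S) − k_d: Y·k·S/(K_s+S) = 0.516 × 3.79 × 27.5 / (81.0 + 27.5) = 0.4957 d⁻¹.
1/θ_c = 0.4957 − 0.0428 = 0.4529 d⁻¹, so θ_c = 2.208 d.

θ_c ≈ 2.21 d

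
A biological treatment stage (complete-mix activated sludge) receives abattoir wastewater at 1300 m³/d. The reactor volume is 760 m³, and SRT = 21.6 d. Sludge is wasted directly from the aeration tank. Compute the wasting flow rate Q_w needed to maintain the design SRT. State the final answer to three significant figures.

Q_w ≈ 35.2 m³/d

Wasting from the aeration tank: Q_w = V / θ_c = 760.0 / 21.6 = 35.19 m³/d.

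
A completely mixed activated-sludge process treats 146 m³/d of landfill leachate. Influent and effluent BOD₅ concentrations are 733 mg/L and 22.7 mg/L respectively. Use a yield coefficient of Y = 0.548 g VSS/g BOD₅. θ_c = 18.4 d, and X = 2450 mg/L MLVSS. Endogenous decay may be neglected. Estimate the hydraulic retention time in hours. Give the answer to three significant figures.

τ ≈ 70.2 h

V·X = Y·Q·ΔS·θ_c gives V = 0.548 × 146 × (733 − 22.7) × 18.4 / 2450 = 426.8 m³.
Hydraulic retention time τ = V/Q = 426.8 / 146 = 2.923 d = 70.16 h.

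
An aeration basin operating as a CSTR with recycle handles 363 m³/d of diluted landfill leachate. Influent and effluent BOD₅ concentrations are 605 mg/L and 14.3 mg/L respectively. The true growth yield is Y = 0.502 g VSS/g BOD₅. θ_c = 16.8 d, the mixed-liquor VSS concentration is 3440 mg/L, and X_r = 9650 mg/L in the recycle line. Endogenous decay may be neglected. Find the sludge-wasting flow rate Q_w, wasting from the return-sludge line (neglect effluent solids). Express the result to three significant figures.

Q_w ≈ 11.2 m³/d

V·X = Y·Q·ΔS·θ_c gives V = 0.502 × 363 × (605 − 14.3) × 16.8 / 3440 = 525.7 m³.
Wasting from the return line (neglecting effluent solids): Q_w = V·X / (θ_c·X_r) = 525.7 × 3440 / (16.8 × 9650) = 11.15 m³/d.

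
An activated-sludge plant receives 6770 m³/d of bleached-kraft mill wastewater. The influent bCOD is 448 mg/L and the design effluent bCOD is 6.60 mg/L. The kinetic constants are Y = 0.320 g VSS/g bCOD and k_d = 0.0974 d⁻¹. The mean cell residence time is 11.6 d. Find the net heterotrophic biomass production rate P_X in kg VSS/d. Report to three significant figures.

P_X ≈ 449 kg VSS/d

The observed yield is Y_obs = Y/(1 + k_d·θ_c) = 0.320 / (1 + 0.0974 × 11.6) = 0.320 / 2.130 = 0.1502 g VSS per g bCOD removed.
Q·(S₀ − S) = 6770 × (448 − 6.60) × 10⁻³ = 2988 kg/d removed.
Net biomass production P_X = Y_obs × Q·(S₀ − S) = 0.1502 × 2988 = 449.0 kg VSS/d.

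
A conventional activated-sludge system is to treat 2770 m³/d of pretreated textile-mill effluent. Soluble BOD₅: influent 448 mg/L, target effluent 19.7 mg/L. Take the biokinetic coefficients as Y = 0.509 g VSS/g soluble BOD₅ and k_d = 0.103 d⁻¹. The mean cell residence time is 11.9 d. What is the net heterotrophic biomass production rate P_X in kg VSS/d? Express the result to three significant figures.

The observed yield is Y_obs = Y/(1 + k_d·θ_c) = 0.509 / (1 + 0.103 × 11.9) = 0.509 / 2.226 = 0.2287 g VSS per g soluble BOD₅ removed.
Q·(S₀ − S) = 2770 × (448 − 19.7) × 10⁻³ = 1186 kg/d removed.
Biomass produced: P_X = Y_obs·Q·ΔS = 0.2287 × 1186 ≈ 271.3 kg VSS/d.

P_X ≈ 271 kg VSS/d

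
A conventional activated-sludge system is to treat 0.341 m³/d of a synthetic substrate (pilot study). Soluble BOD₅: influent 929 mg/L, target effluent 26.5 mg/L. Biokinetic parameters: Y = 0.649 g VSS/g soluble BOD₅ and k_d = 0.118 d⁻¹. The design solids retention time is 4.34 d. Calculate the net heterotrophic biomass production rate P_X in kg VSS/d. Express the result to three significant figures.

P_X ≈ 0.132 kg VSS/d

Y_obs = Y / (1 + k_d θ_c) = 0.649 / (1 + 0.118 × 4.34) = 0.649 / 1.512 = 0.4292.
Q·(S₀ − S) = 0.341 × (929 − 26.5) × 10⁻³ = 0.3078 kg/d removed.
So the net sludge growth is P_X = 0.4292 × 0.3078 = 0.1321 kg VSS/d.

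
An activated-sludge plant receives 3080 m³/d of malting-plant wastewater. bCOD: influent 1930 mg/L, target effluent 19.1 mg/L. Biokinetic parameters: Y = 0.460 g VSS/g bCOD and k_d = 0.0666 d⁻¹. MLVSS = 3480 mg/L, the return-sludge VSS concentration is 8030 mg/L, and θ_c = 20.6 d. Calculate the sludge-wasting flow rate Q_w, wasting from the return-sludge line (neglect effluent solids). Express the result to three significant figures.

Steady-state biomass mass balance: V·X·(1 + k_d·θ_c) = Y·Q·(S₀ − S)·θ_c, so V = 0.460 × 3080 × (1930 − 19.1) × 20.6 / [3480 × (1 + 0.0666 × 20.6)] = 5.58×10^7 / 8254 = 6757 m³.
Wasting from the return line (neglecting effluent solids): Q_w = V·X / (θ_c·X_r) = 6757 × 3480 / (20.6 × 8030) = 142.1 m³/d.

Q_w ≈ 142 m³/d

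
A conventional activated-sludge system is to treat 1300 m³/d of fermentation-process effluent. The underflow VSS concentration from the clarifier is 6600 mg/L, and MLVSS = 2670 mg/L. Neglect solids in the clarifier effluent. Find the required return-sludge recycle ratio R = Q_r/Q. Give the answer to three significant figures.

Mass balance around the secondary clarifier (neglecting effluent solids): R = X / (X_r − X) = 2670 / (6600 − 2670) = 0.6794.

R ≈ 0.679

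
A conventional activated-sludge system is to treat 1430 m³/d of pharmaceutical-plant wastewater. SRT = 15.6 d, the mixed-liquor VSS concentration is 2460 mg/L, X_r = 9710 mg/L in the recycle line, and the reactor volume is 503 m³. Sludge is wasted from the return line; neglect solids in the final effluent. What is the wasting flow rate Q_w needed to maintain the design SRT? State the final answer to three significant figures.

θ_c = V·X/(Q_w·X_r) when wasting from the recycle, so Q_w = V·X/(θ_c·X_r) = 503.0 × 2460 / (15.6 × 9710) = 8.169 m³/d.

Q_w ≈ 8.17 m³/d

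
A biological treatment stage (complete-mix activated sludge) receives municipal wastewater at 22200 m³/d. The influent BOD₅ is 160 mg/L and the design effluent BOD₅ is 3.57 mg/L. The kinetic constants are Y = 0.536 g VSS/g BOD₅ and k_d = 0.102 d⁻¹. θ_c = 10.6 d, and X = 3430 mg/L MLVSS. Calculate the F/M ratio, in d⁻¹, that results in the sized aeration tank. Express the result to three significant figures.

Steady-state biomass mass balance: V·X·(1 + k_d·θ_c) = Y·Q·(S₀ − S)·θ_c, so V = 0.536 × 22200 × (160 − 3.57) × 10.6 / [3430 × (1 + 0.102 × 10.6)] = 1.97×10^7 / 7139 = 2764 m³.
F/M = Q·S₀ / (V·X) = 22200 × 160 / (2764 × 3430) = 0.3747 g BOD₅·(g VSS·d)⁻¹.

F/M ≈ 0.375 d⁻¹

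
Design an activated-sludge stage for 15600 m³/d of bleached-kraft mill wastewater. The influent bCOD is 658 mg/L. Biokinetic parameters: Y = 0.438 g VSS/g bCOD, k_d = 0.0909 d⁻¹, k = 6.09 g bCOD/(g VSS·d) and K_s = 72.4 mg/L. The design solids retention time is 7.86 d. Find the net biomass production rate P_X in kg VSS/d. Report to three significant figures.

Effluent substrate depends only on kinetics and SRT: S = K_s(1 + k_d θ_c) / [θ_c(Yk − k_d) − 1] = 72.4 × (1 + 0.0909 × 7.86) / [7.86 × (0.438 × 6.09 − 0.0909) − 1] = 124.1 / 19.25 = 6.448 mg/L.
Y_obs = Y / (1 + k_d θ_c) = 0.438 / (1 + 0.0909 × 7.86) = 0.438 / 1.714 = 0.2555.
Mass of bCOD removed per day: Q(S₀ − S) = 15600 × 651.5 g/m³ = 10164 kg/d.
P_X = Y_obs · Q(S₀ − S) = 0.2555 × 10164 = 2597 kg VSS/d.

P_X ≈ 2600 kg VSS/d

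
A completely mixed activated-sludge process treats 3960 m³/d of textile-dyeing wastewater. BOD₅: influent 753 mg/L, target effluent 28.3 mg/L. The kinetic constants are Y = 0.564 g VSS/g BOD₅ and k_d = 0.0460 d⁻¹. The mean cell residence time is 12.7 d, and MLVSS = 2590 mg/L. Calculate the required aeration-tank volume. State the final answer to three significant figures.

From the SRT design equation V = Y Q (S₀−S) θ_c / [X (1 + k_d θ_c)] = 0.564 × 3960 × (753 − 28.3) × 12.7 / [2590 × (1 + 0.0460 × 12.7)] = 2.06×10^7 / 4103 = 5010 m³.

V ≈ 5010 m³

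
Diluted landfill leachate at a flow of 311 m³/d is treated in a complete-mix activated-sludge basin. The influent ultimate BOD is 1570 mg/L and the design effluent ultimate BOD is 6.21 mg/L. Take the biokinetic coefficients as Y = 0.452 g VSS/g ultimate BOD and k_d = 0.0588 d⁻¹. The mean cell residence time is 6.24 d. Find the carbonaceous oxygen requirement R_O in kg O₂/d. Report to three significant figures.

Correct the yield for decay: Y_obs = Y/(1 + k_d θ_c) = 0.452 / (1 + 0.0588 × 6.24) = 0.452 / 1.367 = 0.3307.
Substrate removed = Q·(S₀ − S) = 311 m³/d × (1570 − 6.21) g/m³ = 4.86×10^5 g/d = 486.3 kg/d.
P_X = Y_obs·Q·(S₀ − S) = 0.3307 × 486.3 = 160.8 kg VSS/d.
Carbonaceous O₂ demand = substrate oxidised − cell-mass equivalent = 486.3 − 1.42 × 160.8 = 258.0 kg O₂/d.

R_O ≈ 258 kg O₂/d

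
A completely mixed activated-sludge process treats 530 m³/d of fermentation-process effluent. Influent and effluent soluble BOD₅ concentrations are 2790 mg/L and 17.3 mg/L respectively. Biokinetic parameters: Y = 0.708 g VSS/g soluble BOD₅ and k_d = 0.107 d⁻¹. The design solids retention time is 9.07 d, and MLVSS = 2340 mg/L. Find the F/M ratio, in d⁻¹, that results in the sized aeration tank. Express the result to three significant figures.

F/M ≈ 0.309 d⁻¹

From the SRT design equation V = Y Q (S₀−S) θ_c / [X (1 + k_d θ_c)] = 0.708 × 530 × (2790 − 17.3) × 9.07 / [2340 × (1 + 0.107 × 9.07)] = 9.44×10^6 / 4611 = 2047 m³.
F/M = Q·S₀ / (V·X) = 530 × 2790 / (2047 × 2340) = 0.3088 g soluble BOD₅·(g VSS·d)⁻¹.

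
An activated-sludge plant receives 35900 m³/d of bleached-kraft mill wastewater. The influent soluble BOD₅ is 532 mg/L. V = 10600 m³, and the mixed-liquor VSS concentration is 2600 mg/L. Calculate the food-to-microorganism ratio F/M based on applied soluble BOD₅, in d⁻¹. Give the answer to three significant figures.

Food-to-microorganism ratio F/M = Q S₀ / (V X) = 35900 × 532 / (10600 × 2600) = 0.6930 d⁻¹.

F/M ≈ 0.693 d⁻¹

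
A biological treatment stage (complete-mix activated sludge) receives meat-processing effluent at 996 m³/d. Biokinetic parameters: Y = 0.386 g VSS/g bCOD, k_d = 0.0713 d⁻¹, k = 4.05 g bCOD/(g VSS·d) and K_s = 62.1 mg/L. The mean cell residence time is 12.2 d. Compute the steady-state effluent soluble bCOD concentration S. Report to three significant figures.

S ≈ 6.75 mg/L

Effluent substrate depends only on kinetics and SRT: S = K_s(1 + k_d θ_c) / [θ_c(Yk − k_d) − 1] = 62.1 × (1 + 0.0713 × 12.2) / [12.2 × (0.386 × 4.05 − 0.0713) − 1] = 116.1 / 17.20 = 6.750 mg/L.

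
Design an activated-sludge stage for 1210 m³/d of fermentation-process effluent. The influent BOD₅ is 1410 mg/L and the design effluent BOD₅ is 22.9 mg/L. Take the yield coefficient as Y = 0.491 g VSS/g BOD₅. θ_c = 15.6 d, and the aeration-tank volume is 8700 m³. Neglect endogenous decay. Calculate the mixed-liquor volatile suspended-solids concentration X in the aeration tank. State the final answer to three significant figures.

X ≈ 1480 mg/L

X = Y·Q·ΔS·θ_c / V = 0.491 × 1210 × (1410 − 22.9) × 15.6 / 8700 = 1478 mg/L.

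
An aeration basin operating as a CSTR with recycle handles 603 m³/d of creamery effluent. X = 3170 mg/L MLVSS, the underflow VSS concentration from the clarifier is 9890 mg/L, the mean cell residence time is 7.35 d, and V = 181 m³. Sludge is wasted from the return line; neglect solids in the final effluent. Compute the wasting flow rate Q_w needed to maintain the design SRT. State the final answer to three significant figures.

Q_w ≈ 7.89 m³/d

θ_c = V·X/(Q_w·X_r) when wasting from the recycle, so Q_w = V·X/(θ_c·X_r) = 181.0 × 3170 / (7.35 × 9890) = 7.893 m³/d.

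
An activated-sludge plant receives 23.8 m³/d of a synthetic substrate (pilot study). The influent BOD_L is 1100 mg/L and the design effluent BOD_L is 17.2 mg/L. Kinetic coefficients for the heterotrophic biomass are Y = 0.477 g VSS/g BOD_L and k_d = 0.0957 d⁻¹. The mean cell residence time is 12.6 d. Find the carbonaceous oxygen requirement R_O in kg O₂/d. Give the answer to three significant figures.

R_O ≈ 17.9 kg O₂/d

The observed yield is Y_obs = Y/(1 + k_d·θ_c) = 0.477 / (1 + 0.0957 × 12.6) = 0.477 / 2.206 = 0.2162 g VSS per g BOD_L removed.
Mass of BOD_L removed per day: Q(S₀ − S) = 23.8 × 1083 g/m³ = 25.77 kg/d.
Net sludge production P_X = 0.2162 × 25.77 = 5.573 kg VSS/d.
R_O = Q·(S₀ − S) − 1.42·P_X = 25.77 − 1.42 × 5.573 = 17.86 kg O₂/d.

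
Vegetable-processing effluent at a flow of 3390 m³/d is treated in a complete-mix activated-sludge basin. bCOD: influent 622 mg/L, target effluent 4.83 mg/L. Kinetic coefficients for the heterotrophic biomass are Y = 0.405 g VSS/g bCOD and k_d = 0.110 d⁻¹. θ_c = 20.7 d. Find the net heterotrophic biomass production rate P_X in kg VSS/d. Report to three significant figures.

Correct the yield for decay: Y_obs = Y/(1 + k_d θ_c) = 0.405 / (1 + 0.110 × 20.7) = 0.405 / 3.277 = 0.1236.
ΔS = 622 − 4.83 = 617.2 mg/L, so the substrate removal rate is 3390 × 617.2/1000 = 2092 kg bCOD/d.
Net biomass production P_X = Y_obs × Q·(S₀ − S) = 0.1236 × 2092 = 258.6 kg VSS/d.

P_X ≈ 259 kg VSS/d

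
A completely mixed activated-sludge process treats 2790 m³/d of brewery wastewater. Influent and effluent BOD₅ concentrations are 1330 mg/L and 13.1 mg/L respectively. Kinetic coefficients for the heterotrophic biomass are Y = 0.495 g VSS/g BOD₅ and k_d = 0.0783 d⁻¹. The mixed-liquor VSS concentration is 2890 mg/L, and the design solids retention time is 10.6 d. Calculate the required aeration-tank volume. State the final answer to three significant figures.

V ≈ 3650 m³

Rearranging the biomass balance for a CMAS with decay, V = Y·Q·ΔS·θ_c / [X·(1+k_d θ_c)] = 0.495 × 2790 × (1330 − 13.1) × 10.6 / [2890 × (1 + 0.0783 × 10.6)] = 1.93×10^7 / 5289 = 3645 m³.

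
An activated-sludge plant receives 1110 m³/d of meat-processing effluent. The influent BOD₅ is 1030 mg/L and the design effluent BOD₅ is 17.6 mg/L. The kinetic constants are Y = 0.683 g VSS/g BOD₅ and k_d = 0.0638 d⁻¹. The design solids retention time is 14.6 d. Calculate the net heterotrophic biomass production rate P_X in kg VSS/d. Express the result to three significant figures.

P_X ≈ 397 kg VSS/d

Y_obs = Y / (1 + k_d θ_c) = 0.683 / (1 + 0.0638 × 14.6) = 0.683 / 1.931 = 0.3536.
Q·(S₀ − S) = 1110 × (1030 − 17.6) × 10⁻³ = 1124 kg/d removed.
P_X = Y_obs · Q(S₀ − S) = 0.3536 × 1124 = 397.4 kg VSS/d.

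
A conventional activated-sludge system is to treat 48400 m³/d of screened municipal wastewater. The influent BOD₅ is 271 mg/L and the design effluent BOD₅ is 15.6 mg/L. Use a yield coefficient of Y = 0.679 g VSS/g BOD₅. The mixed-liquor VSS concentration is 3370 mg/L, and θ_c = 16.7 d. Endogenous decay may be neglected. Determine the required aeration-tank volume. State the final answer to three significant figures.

With k_d = 0 the design equation reduces to V = Y Q (S₀−S) θ_c / X = 0.679 × 48400 × (271 − 15.6) × 16.7 / 3370 = 41593 m³.

V ≈ 41600 m³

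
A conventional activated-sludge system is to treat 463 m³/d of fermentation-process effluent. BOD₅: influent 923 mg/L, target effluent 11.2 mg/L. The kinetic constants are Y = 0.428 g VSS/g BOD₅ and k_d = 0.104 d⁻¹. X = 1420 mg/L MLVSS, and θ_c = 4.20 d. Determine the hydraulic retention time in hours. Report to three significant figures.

τ ≈ 19.3 h

Rearranging the biomass balance for a CMAS with decay, V = Y·Q·ΔS·θ_c / [X·(1+k_d θ_c)] = 0.428 × 463 × (923 − 11.2) × 4.20 / [1420 × (1 + 0.104 × 4.20)] = 7.59×10^5 / 2040 = 372.0 m³.
HRT = V/Q = 372.0 m³ / 463 m³·d⁻¹ = 0.8034 d × 24 = 19.28 h.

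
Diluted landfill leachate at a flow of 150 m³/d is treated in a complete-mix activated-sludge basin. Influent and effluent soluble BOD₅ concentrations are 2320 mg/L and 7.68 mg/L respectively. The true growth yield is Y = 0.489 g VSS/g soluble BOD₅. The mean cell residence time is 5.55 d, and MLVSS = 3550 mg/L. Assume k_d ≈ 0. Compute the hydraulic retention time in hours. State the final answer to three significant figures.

τ ≈ 42.4 h

Biomass mass balance (decay neglected): V·X = Y·Q·(S₀ − S)·θ_c, so V = 0.489 × 150 × (2320 − 7.68) × 5.55 / 3550 = 265.2 m³.
Hydraulic retention time τ = V/Q = 265.2 / 150 = 1.768 d = 42.43 h.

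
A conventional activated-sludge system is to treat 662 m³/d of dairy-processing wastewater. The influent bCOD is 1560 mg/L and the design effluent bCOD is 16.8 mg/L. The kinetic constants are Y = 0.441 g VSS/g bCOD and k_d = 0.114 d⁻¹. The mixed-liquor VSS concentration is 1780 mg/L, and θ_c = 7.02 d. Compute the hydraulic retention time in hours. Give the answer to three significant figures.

τ ≈ 35.8 h

From the SRT design equation V = Y Q (S₀−S) θ_c / [X (1 + k_d θ_c)] = 0.441 × 662 × (1560 − 16.8) × 7.02 / [1780 × (1 + 0.114 × 7.02)] = 3.16×10^6 / 3204 = 987.0 m³.
HRT = V/Q = 987.0 m³ / 662 m³·d⁻¹ = 1.491 d × 24 = 35.78 h.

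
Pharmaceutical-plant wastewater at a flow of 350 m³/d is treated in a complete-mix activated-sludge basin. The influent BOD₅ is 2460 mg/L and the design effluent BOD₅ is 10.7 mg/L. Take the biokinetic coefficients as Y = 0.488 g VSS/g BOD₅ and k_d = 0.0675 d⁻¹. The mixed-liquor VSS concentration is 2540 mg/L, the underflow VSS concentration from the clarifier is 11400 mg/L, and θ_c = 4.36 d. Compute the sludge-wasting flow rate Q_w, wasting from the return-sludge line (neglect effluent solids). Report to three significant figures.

From the SRT design equation V = Y Q (S₀−S) θ_c / [X (1 + k_d θ_c)] = 0.488 × 350 × (2460 − 10.7) × 4.36 / [2540 × (1 + 0.0675 × 4.36)] = 1.82×10^6 / 3288 = 554.8 m³.
Q_w = (V·X)/(θ_c X_r) = 554.8 × 2540 / (4.36 × 11400) = 28.35 m³/d.

Q_w ≈ 28.4 m³/d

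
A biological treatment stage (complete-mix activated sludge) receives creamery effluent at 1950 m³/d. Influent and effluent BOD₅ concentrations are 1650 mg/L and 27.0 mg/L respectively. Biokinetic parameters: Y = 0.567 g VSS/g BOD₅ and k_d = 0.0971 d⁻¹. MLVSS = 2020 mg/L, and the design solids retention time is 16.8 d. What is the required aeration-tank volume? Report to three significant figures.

Rearranging the biomass balance for a CMAS with decay, V = Y·Q·ΔS·θ_c / [X·(1+k_d θ_c)] = 0.567 × 1950 × (1650 − 27.0) × 16.8 / [2020 × (1 + 0.0971 × 16.8)] = 3.01×10^7 / 5315 = 5672 m³.

V ≈ 5670 m³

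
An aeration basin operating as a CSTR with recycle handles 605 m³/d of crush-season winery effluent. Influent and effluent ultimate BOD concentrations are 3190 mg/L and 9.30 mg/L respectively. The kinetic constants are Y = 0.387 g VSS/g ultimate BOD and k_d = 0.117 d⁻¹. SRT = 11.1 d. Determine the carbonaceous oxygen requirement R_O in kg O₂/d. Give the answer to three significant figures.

Y_obs = Y / (1 + k_d θ_c) = 0.387 / (1 + 0.117 × 11.1) = 0.387 / 2.299 = 0.1684.
ΔS = 3190 − 9.30 = 3181 mg/L, so the substrate removal rate is 605 × 3181/1000 = 1924 kg ultimate BOD/d.
Biomass synthesised: P_X = Y_obs × 1924 = 324.0 kg VSS/d.
R_O = Q·ΔS − 1.42 P_X = 1924 − 460.0 = 1464 kg O₂/d.

R_O ≈ 1460 kg O₂/d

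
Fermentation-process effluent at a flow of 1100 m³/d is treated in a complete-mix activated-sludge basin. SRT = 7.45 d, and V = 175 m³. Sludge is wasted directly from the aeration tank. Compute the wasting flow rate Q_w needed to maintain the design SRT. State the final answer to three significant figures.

Q_w ≈ 23.5 m³/d

For wasting at MLVSS concentration, Q_w = V/θ_c = 175.0/7.45 = 23.49 m³/d.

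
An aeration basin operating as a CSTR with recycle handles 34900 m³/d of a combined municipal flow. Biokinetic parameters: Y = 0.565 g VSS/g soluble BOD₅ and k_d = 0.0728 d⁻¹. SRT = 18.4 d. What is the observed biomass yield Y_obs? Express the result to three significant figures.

Y_obs = Y / (1 + k_d θ_c) = 0.565 / (1 + 0.0728 × 18.4) = 0.565 / 2.340 = 0.2415.

Y_obs ≈ 0.242 g VSS/g soluble BOD₅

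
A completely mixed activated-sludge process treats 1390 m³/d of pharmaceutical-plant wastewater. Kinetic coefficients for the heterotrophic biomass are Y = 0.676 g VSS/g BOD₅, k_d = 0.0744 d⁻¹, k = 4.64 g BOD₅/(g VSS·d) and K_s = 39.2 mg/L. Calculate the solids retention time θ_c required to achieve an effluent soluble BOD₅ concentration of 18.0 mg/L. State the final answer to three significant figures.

θ_c ≈ 1.10 d

At the target effluent, Y k S/(K_s+S) = 0.676×4.64×18.0/57.20 = 0.9871 d⁻¹.
1/θ_c = 0.9871 − 0.0744 = 0.9127 d⁻¹, so θ_c = 1.096 d.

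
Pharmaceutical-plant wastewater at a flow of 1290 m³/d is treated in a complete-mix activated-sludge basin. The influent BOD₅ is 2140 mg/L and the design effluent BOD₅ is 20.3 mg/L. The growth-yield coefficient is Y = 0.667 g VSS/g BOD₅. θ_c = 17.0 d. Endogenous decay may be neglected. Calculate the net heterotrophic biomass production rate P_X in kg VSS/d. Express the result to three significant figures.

P_X ≈ 1820 kg VSS/d

With endogenous decay neglected, the observed yield equals the true yield: Y_obs = Y = 0.667 g VSS/g BOD₅.
Mass of BOD₅ removed per day: Q(S₀ − S) = 1290 × 2120 g/m³ = 2734 kg/d.
Net biomass production P_X = Y_obs × Q·(S₀ − S) = 0.6670 × 2734 = 1824 kg VSS/d.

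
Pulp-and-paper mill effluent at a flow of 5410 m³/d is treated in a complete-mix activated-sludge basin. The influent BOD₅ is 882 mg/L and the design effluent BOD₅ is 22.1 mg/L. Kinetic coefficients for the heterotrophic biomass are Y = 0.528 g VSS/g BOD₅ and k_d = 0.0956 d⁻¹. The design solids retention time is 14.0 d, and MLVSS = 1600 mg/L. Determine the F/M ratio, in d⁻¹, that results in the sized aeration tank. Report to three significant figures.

Rearranging the biomass balance for a CMAS with decay, V = Y·Q·ΔS·θ_c / [X·(1+k_d θ_c)] = 0.528 × 5410 × (882 − 22.1) × 14.0 / [1600 × (1 + 0.0956 × 14.0)] = 3.44×10^7 / 3741 = 9191 m³.
F/M = applied load / biomass = Q·S₀/(V·X) = 5410 × 882 / (9191 × 1600) = 0.3245 d⁻¹.

F/M ≈ 0.324 d⁻¹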